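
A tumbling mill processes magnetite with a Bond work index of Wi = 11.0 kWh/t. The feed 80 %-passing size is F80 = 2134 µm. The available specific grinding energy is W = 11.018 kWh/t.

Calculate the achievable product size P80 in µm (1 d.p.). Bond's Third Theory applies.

W = 10 Wi (1/√P80 − 1/√F80)  [Bond]
1/√P80 = 1/√F80 + W/(10·Wi)
  = 11.0180/(10·11.0) + 1/√2134 = 0.100164 + 0.021647 = 0.121811
P80 = (1/0.121811)² = 8.2094² = 67.40 µm

P80 = 67.4 µm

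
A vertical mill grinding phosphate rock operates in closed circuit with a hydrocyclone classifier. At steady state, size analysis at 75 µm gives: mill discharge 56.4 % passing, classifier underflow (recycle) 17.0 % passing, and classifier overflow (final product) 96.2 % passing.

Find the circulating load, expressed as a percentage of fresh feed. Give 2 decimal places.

Balance %-passing 75 µm (r = R/F):
d + r·d = r·u + o → r(d−u) = o−d
r = (96.2 − 56.4)/(56.4 − 17.0) = 39.8/39.4 = 1.0102
CL = 100·r = 101.02 %

CL = 101.02 %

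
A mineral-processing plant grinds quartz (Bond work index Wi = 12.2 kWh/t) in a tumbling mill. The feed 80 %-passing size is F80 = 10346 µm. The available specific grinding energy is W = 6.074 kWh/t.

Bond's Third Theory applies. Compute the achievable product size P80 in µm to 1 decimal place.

P80 = 281.3 µm

W_Bond = 10·Wi·(1/√P₈₀ − 1/√F₈₀)
⇒ 1/√P80 = W/(10·Wi) + 1/√F80
  = 6.0740/(10·12.2) + 1/√10346 = 0.049787 + 0.009831 = 0.059618
P80 = (1/0.059618)² = 16.7734² = 281.35 µm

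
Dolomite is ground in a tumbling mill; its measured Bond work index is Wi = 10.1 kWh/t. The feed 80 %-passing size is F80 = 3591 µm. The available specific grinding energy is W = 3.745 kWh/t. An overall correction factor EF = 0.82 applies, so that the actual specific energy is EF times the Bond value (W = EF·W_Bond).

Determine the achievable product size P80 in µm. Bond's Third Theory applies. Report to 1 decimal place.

W = 10 Wi / √P80 − 10 Wi / √F80
W_Bond = W / EF = 3.745 / 0.82 = 4.5671 kWh/t
⇒ 1/√P80 = W_Bond/(10 Wi) + 1/√F80
  = 4.5671/(10·10.1) + 1/√3591 = 0.045219 + 0.016688 = 0.061906
P80 = (1/0.061906)² = 16.1535² = 260.94 µm

P80 = 260.9 µm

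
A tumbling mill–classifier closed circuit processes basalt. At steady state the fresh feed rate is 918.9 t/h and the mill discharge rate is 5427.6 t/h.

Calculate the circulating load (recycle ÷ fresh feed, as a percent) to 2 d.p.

CL = 490.66 %

Mill node: discharge = fresh + recycle.
R = M − F = 5427.6 − 918.9 = 4508.7 t/h
CL = 100·R/F = 100·4508.7/918.9 = 490.66 %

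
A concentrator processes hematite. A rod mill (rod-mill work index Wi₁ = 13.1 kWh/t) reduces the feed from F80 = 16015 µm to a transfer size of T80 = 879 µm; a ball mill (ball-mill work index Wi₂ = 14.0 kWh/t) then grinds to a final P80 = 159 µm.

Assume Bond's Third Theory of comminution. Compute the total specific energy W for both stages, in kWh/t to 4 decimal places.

W = 9.7640 kWh/t

Bond: W = 10·Wi·(1/√P80 − 1/√F80)
Stage 1 (16015→879 µm, Wi₁=13.1): W₁ = 10·13.1·(0.033729 − 0.007902) = 3.3834 kWh/t
Stage 2 (879→159 µm, Wi₂=14.0): W₂ = 10·14.0·(0.079305 − 0.033729) = 6.3806 kWh/t
W = W₁ + W₂ = 3.3834 + 6.3806 = 9.7640 kWh/t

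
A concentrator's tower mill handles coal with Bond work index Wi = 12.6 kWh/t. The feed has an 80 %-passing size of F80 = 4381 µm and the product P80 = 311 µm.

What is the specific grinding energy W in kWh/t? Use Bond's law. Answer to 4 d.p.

W = 5.2412 kWh/t

W = 10 Wi / √P80 − 10 Wi / √F80
1/√311 = 0.056705;  1/√4381 = 0.015108
W = 10·12.6·(0.056705 − 0.015108) = 5.2412 kWh/t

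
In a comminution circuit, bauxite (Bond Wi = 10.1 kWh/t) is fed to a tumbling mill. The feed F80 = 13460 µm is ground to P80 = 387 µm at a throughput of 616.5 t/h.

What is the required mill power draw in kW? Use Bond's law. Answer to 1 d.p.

P = 2628.5 kW

W = 10 Wi / √P80 − 10 Wi / √F80
W = 10·10.1·(1/√387 − 1/√13460) = 10·10.1·(0.042213) = 4.2636 kWh/t
Power = W × throughput = 4.2636 kWh/t × 616.5 t/h = 2628.5 kW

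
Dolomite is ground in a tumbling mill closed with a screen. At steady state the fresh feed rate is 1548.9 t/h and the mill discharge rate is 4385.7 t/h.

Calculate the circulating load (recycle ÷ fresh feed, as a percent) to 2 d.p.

M = F + R at steady state, so:
R = M − F = 4385.7 − 1548.9 = 2836.8 t/h
CL = 100·R/F = 100·2836.8/1548.9 = 183.15 %

CL = 183.15 %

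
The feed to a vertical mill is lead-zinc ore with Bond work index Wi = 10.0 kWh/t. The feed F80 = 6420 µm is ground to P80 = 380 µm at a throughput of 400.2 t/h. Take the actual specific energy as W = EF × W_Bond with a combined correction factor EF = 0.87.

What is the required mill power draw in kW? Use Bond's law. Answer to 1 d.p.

P = 1351.6 kW

Bond: W = 10·Wi·(1/√P80 − 1/√F80)
W = 10·10.0·(1/√380 − 1/√6420) = 10·10.0·(0.038818) = 3.8818 kWh/t
W_actual = 0.87 × 3.8818 = 3.3772 kWh/t
Mill draw = 3.3772 × 400.2 = 1351.6 kW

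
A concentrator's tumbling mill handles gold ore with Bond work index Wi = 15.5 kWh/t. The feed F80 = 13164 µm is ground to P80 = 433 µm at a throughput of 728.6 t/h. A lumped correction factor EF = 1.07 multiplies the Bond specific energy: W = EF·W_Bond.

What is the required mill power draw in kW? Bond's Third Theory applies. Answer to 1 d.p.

Bond:  W = 10 Wi (1/√P − 1/√F)
W = 10·15.5·(1/√433 − 1/√13164) = 10·15.5·(0.039341) = 6.0979 kWh/t
W_actual = 1.07 × 6.0979 = 6.5247 kWh/t
P = W·T = 6.5247·728.6 = 4753.9 kW

P = 4753.9 kW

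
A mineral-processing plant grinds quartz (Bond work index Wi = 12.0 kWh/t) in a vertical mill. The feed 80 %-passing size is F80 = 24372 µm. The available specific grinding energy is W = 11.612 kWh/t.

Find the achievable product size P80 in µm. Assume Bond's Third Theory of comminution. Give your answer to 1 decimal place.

P80 = 93.9 µm

Bond: W = 10·Wi·(1/√P80 − 1/√F80)
⇒ 1/√P80 = W/(10·Wi) + 1/√F80
  = 11.6120/(10·12.0) + 1/√24372 = 0.096767 + 0.006406 = 0.103172
P80 = (1/0.103172)² = 9.6925² = 93.95 µm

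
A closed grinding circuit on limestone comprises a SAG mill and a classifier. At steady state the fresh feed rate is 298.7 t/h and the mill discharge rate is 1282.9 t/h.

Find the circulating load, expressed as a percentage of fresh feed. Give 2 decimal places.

Mill node: discharge = fresh + recycle.
R = M − F = 1282.9 − 298.7 = 984.2 t/h
CL = 100·R/F = 100·984.2/298.7 = 329.49 %

CL = 329.49 %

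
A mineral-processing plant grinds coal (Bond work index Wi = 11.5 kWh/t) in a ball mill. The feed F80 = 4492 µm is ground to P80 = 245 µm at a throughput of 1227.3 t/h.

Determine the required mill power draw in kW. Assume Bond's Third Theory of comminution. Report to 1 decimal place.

W = 10 Wi / √P80 − 10 Wi / √F80
W = 10·11.5·(1/√245 − 1/√4492) = 10·11.5·(0.048967) = 5.6312 kWh/t
Power = W × throughput = 5.6312 kWh/t × 1227.3 t/h = 6911.2 kW

P = 6911.2 kW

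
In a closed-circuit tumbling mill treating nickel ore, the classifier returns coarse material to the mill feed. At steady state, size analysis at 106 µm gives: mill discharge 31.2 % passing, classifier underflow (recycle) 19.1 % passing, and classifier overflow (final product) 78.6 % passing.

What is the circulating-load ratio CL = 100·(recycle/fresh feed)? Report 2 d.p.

Balance %-passing 106 µm (r = R/F):
d + r·d = r·u + o → r(d−u) = o−d
r = (78.6 − 31.2)/(31.2 − 19.1) = 47.4/12.1 = 3.9174
CL = 100·r = 391.74 %

CL = 391.74 %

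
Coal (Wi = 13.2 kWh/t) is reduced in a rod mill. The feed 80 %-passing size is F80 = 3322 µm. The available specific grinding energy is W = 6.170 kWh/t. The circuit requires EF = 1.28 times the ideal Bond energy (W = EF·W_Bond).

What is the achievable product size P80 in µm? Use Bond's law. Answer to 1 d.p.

W = 10 Wi (1/√P80 − 1/√F80)  [Bond]
W_Bond = W / EF = 6.170 / 1.28 = 4.8203 kWh/t
⇒ 1/√P80 = W_Bond/(10·Wi) + 1/√F80
  = 4.8203/(10·13.2) + 1/√3322 = 0.036518 + 0.017350 = 0.053868
P80 = (1/0.053868)² = 18.5641² = 344.62 µm

P80 = 344.6 µm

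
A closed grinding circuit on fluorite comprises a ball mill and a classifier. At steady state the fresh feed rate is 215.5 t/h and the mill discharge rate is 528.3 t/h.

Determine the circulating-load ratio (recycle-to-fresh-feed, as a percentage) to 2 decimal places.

CL = 145.15 %

Steady state: M = F + R.
R = M − F = 528.3 − 215.5 = 312.8 t/h
CL = 100·R/F = 100·312.8/215.5 = 145.15 %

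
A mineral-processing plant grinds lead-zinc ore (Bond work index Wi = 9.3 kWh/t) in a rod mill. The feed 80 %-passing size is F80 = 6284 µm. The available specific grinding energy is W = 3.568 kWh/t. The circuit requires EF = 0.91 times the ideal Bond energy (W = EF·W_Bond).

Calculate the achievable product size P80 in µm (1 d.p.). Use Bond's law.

W_Bond = 10·Wi·(1/√P₈₀ − 1/√F₈₀)
W_Bond = W / EF = 3.568 / 0.91 = 3.9209 kWh/t
1/√P80 = 1/√F80 + W_Bond/(10·Wi)
  = 3.9209/(10·9.3) + 1/√6284 = 0.042160 + 0.012615 = 0.054775
P80 = (1/0.054775)² = 18.2566² = 333.30 µm

P80 = 333.3 µm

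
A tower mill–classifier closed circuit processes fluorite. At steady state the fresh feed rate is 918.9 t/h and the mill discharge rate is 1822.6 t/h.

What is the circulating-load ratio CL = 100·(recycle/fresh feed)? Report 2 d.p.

Mill node: discharge = fresh + recycle.
R = M − F = 1822.6 − 918.9 = 903.7 t/h
CL = 100·R/F = 100·903.7/918.9 = 98.35 %

CL = 98.35 %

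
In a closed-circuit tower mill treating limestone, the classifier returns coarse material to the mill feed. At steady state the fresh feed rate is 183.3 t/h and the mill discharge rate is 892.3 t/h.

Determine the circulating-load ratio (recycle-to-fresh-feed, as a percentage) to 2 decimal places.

CL = 386.80 %

Discharge = new feed + return, hence
R = M − F = 892.3 − 183.3 = 709.0 t/h
CL = 100·R/F = 100·709.0/183.3 = 386.80 %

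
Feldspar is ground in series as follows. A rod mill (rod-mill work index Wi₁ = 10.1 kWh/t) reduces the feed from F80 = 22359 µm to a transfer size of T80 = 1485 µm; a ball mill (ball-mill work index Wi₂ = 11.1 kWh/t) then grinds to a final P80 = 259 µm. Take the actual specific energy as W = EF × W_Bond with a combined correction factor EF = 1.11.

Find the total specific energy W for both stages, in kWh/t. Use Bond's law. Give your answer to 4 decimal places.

W = 10 Wi / √P80 − 10 Wi / √F80
Stage 1 (22359→1485 µm, Wi₁=10.1): W₁ = 10·10.1·(0.025950 − 0.006688) = 1.9455 kWh/t
Stage 2 (1485→259 µm, Wi₂=11.1): W₂ = 10·11.1·(0.062137 − 0.025950) = 4.0168 kWh/t
W = W₁ + W₂ = 1.9455 + 4.0168 = 5.9623 kWh/t
Apply correction: 5.9623 × 1.11 = 6.6181 kWh/t

W = 6.6181 kWh/t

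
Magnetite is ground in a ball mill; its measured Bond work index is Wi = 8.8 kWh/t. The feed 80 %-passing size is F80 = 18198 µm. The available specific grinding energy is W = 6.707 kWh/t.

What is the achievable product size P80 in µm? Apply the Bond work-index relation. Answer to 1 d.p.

P80 = 143.0 µm

W = 10·Wi·(P80^(-½) − F80^(-½))
P80^(−½) = W/(10 Wi) + F80^(−½)
  = 6.7070/(10·8.8) + 1/√18198 = 0.076216 + 0.007413 = 0.083629
P80 = (1/0.083629)² = 11.9576² = 142.98 µm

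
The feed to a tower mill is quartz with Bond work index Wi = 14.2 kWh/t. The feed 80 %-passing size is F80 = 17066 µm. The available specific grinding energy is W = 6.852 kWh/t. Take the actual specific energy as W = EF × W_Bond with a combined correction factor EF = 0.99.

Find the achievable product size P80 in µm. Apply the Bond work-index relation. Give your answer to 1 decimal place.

P80 = 314.4 µm

W = 10·Wi·[P80^(−½) − F80^(−½)]
W_Bond = W / EF = 6.852 / 0.99 = 6.9212 kWh/t
1/√P80 = 1/√F80 + W_Bond/(10·Wi)
  = 6.9212/(10·14.2) + 1/√17066 = 0.048741 + 0.007655 = 0.056396
P80 = (1/0.056396)² = 17.7318² = 314.42 µm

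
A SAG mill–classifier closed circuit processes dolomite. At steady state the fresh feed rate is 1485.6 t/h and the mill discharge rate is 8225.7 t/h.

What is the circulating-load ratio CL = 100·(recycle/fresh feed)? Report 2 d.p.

Steady state: M = F + R.
R = M − F = 8225.7 − 1485.6 = 6740.1 t/h
CL = 100·R/F = 100·6740.1/1485.6 = 453.70 %

CL = 453.70 %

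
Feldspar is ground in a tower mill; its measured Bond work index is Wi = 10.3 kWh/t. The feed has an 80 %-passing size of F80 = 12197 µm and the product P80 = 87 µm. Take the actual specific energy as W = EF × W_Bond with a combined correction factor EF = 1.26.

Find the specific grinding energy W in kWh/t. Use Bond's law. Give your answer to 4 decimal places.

W = 10 Wi / √P80 − 10 Wi / √F80
1/√87 = 0.107211;  1/√12197 = 0.009055
W = 10·10.3·(0.107211 − 0.009055) = 10.1101 kWh/t
With EF = 1.26: W = 10.1101·1.26 = 12.7388 kWh/t

W = 12.7388 kWh/t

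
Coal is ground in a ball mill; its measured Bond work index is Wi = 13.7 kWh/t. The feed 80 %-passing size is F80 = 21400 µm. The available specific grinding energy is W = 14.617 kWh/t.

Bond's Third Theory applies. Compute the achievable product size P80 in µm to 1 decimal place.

P80 = 77.6 µm

W = 10·Wi·(P80^(-½) − F80^(-½))
P80^(−½) = W/(10 Wi) + F80^(−½)
  = 14.6170/(10·13.7) + 1/√21400 = 0.106693 + 0.006836 = 0.113529
P80 = (1/0.113529)² = 8.8083² = 77.59 µm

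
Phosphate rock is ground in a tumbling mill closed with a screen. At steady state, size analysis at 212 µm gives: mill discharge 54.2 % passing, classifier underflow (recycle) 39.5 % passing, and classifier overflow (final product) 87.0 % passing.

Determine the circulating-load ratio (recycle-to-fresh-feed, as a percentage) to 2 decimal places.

Balance %-passing 212 µm (r = R/F):
(1+r)d = ru + o → r = (o−d)/(d−u)
r = (87.0 − 54.2)/(54.2 − 39.5) = 32.8/14.7 = 2.2313
CL = 100·r = 223.13 %

CL = 223.13 %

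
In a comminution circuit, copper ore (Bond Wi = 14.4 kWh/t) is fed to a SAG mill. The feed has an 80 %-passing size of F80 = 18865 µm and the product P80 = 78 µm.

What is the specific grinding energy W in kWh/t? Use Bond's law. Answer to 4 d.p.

W = 15.2564 kWh/t

W = 10 Wi / √P80 − 10 Wi / √F80
1/√78 = 0.113228;  1/√18865 = 0.007281
W = 10·14.4·(0.113228 − 0.007281) = 15.2564 kWh/t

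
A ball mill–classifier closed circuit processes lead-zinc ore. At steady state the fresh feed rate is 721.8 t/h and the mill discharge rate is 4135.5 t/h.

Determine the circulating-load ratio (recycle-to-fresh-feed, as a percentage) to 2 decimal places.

CL = 472.94 %

Mill node: discharge = fresh + recycle.
R = M − F = 4135.5 − 721.8 = 3413.7 t/h
CL = 100·R/F = 100·3413.7/721.8 = 472.94 %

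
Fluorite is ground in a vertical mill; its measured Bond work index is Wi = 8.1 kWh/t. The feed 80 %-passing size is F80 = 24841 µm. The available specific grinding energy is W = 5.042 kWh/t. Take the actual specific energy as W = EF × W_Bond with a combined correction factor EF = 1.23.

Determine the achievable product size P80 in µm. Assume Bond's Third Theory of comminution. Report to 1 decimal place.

W = 10·Wi·[P80^(−½) − F80^(−½)]
W_Bond = W / EF = 5.042 / 1.23 = 4.0992 kWh/t
⇒ 1/√P80 = W_Bond/(10·Wi) + 1/√F80
  = 4.0992/(10·8.1) + 1/√24841 = 0.050607 + 0.006345 = 0.056952
P80 = (1/0.056952)² = 17.5586² = 308.31 µm

P80 = 308.3 µm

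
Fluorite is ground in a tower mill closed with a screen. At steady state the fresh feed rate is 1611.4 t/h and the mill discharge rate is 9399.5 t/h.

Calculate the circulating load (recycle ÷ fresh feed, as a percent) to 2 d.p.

CL = 483.31 %

Steady state: M = F + R.
R = M − F = 9399.5 − 1611.4 = 7788.1 t/h
CL = 100·R/F = 100·7788.1/1611.4 = 483.31 %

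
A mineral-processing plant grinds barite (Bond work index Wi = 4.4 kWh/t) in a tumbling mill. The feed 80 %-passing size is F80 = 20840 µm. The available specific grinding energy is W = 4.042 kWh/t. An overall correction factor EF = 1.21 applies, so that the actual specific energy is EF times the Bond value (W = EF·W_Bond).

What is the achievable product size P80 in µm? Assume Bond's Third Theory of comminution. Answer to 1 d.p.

P80 = 145.7 µm

W_Bond = 10·Wi·(1/√P₈₀ − 1/√F₈₀)
W_Bond = W / EF = 4.042 / 1.21 = 3.3405 kWh/t
⇒ 1/√P80 = W_Bond/(10 Wi) + 1/√F80
  = 3.3405/(10·4.4) + 1/√20840 = 0.075920 + 0.006927 = 0.082847
P80 = (1/0.082847)² = 12.0704² = 145.69 µm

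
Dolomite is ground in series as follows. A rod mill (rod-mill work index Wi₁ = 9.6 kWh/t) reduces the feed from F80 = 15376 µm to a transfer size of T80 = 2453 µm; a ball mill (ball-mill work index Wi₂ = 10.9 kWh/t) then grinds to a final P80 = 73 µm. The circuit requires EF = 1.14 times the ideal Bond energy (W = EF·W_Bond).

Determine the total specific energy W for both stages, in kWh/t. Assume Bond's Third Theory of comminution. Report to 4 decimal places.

W = 13.3617 kWh/t

W = 10·Wi·(P80^(-½) − F80^(-½))
Stage 1 (15376→2453 µm, Wi₁=9.6): W₁ = 10·9.6·(0.020191 − 0.008065) = 1.1641 kWh/t
Stage 2 (2453→73 µm, Wi₂=10.9): W₂ = 10·10.9·(0.117041 − 0.020191) = 10.5567 kWh/t
W = W₁ + W₂ = 1.1641 + 10.5567 = 11.7208 kWh/t
With EF = 1.14: W = 11.7208·1.14 = 13.3617 kWh/t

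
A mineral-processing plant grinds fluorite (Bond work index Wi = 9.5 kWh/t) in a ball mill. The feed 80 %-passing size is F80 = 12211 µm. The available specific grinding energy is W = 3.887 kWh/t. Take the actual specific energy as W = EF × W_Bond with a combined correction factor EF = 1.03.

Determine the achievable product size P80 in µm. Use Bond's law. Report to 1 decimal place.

W = 10·Wi·(P80^(-½) − F80^(-½))
W_Bond = W / EF = 3.887 / 1.03 = 3.7738 kWh/t
⇒ 1/√P80 = W_Bond/(10·Wi) + 1/√F80
  = 3.7738/(10·9.5) + 1/√12211 = 0.039724 + 0.009049 = 0.048774
P80 = (1/0.048774)² = 20.5029² = 420.37 µm

P80 = 420.4 µm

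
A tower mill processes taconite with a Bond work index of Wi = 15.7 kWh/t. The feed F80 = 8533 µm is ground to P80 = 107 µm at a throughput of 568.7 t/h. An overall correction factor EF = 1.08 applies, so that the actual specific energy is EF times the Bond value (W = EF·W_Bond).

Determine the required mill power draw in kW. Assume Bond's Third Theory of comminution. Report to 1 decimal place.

P = 8278.2 kW

W_Bond = 10·Wi·(1/√P₈₀ − 1/√F₈₀)
W = 10·15.7·(1/√107 − 1/√8533) = 10·15.7·(0.085848) = 13.4782 kWh/t
Corrected W = EF·W_Bond = 1.08·13.4782 = 14.5564 kWh/t
Power = W × throughput = 14.5564 kWh/t × 568.7 t/h = 8278.2 kW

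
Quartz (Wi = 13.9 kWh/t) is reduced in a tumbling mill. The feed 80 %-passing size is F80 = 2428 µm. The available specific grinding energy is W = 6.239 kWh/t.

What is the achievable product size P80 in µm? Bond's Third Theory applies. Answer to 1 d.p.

W = 10 Wi (P80^-0.5 − F80^-0.5)
1/√P80 = 1/√F80 + W/(10·Wi)
  = 6.2390/(10·13.9) + 1/√2428 = 0.044885 + 0.020294 = 0.065179
P80 = (1/0.065179)² = 15.3423² = 235.39 µm

P80 = 235.4 µm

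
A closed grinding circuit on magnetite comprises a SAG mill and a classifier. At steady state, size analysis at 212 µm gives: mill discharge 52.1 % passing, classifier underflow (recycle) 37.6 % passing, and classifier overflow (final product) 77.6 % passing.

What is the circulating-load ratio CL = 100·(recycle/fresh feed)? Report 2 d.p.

CL = 175.86 %

Let r = R/F. Size balance at 212 µm:
r = (o − d)/(d − u)
r = (77.6 − 52.1)/(52.1 − 37.6) = 25.5/14.5 = 1.7586
CL = 100·r = 175.86 %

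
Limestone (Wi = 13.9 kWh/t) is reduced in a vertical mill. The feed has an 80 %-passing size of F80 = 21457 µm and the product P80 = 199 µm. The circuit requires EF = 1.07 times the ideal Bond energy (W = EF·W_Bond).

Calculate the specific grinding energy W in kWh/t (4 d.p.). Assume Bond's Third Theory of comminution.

W = 9.5278 kWh/t

W_Bond = 10·Wi·(1/√P₈₀ − 1/√F₈₀)
1/√199 = 0.070888;  1/√21457 = 0.006827
W = 10·13.9·(0.070888 − 0.006827) = 8.9045 kWh/t
Apply correction: 8.9045 × 1.07 = 9.5278 kWh/t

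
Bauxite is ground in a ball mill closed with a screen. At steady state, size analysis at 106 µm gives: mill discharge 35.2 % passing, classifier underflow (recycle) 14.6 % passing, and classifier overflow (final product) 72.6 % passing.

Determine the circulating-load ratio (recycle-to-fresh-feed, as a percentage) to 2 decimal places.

CL = 181.55 %

Two-product formula at 106 µm:
r = (o − d)/(d − u)
r = (72.6 − 35.2)/(35.2 − 14.6) = 37.4/20.6 = 1.8155
CL = 100·r = 181.55 %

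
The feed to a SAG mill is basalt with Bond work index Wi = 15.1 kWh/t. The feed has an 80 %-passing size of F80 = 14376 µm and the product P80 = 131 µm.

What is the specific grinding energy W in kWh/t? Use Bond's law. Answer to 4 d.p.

Bond: W = 10·Wi·(1/√P80 − 1/√F80)
1/√131 = 0.087370;  1/√14376 = 0.008340
W = 10·15.1·(0.087370 − 0.008340) = 11.9335 kWh/t

W = 11.9335 kWh/t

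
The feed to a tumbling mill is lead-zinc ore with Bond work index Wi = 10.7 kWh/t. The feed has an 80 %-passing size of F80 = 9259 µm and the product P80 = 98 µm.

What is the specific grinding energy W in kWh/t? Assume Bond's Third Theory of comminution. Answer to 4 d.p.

W = 9.6966 kWh/t

W = 10·Wi·[P80^(−½) − F80^(−½)]
1/√98 = 0.101015;  1/√9259 = 0.010392
W = 10·10.7·(0.101015 − 0.010392) = 9.6966 kWh/t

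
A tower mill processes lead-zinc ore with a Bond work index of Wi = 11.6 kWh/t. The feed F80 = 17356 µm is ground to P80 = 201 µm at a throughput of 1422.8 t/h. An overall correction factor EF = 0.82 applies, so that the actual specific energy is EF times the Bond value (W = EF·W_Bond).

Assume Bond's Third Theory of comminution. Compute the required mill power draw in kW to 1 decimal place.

P = 8518.6 kW

W = 10 Wi / √P80 − 10 Wi / √F80
W = 10·11.6·(1/√201 − 1/√17356) = 10·11.6·(0.062944) = 7.3015 kWh/t
Apply correction: 7.3015 × 0.82 = 5.9872 kWh/t
Power = W × throughput = 5.9872 kWh/t × 1422.8 t/h = 8518.6 kW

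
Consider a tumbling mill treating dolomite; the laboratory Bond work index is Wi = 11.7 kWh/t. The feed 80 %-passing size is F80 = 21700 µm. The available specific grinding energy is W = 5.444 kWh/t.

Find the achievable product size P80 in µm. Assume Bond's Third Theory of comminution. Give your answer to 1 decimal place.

P80 = 351.8 µm

W = 10 Wi / √P80 − 10 Wi / √F80
P80^(−½) = W/(10 Wi) + F80^(−½)
  = 5.4440/(10·11.7) + 1/√21700 = 0.046530 + 0.006788 = 0.053318
P80 = (1/0.053318)² = 18.7553² = 351.76 µm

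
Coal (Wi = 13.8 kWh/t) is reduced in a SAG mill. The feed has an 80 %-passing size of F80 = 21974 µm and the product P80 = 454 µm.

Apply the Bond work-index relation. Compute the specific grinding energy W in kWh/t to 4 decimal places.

W = 5.5457 kWh/t

W = 10·Wi·(P80^(-½) − F80^(-½))
1/√454 = 0.046932;  1/√21974 = 0.006746
W = 10·13.8·(0.046932 − 0.006746) = 5.5457 kWh/t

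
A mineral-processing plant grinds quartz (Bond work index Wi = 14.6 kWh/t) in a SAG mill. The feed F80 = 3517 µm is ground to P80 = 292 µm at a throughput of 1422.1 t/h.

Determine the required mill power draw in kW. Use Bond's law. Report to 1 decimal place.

P = 8649.4 kW

W_Bond = 10·Wi·(1/√P₈₀ − 1/√F₈₀)
W = 10·14.6·(1/√292 − 1/√3517) = 10·14.6·(0.041658) = 6.0821 kWh/t
Mill draw = 6.0821 × 1422.1 = 8649.4 kW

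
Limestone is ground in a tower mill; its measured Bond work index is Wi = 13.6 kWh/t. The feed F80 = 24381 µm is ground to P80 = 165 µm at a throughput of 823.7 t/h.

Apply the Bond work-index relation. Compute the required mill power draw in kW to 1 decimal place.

W_Bond = 10·Wi·(1/√P₈₀ − 1/√F₈₀)
W = 10·13.6·(1/√165 − 1/√24381) = 10·13.6·(0.071446) = 9.7166 kWh/t
P = W·T = 9.7166·823.7 = 8003.6 kW

P = 8003.6 kW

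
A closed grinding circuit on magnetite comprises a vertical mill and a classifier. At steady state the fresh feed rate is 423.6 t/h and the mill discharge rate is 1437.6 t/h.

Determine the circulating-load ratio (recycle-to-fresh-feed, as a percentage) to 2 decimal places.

CL = 239.38 %

M = F + R at steady state, so:
R = M − F = 1437.6 − 423.6 = 1014.0 t/h
CL = 100·R/F = 100·1014.0/423.6 = 239.38 %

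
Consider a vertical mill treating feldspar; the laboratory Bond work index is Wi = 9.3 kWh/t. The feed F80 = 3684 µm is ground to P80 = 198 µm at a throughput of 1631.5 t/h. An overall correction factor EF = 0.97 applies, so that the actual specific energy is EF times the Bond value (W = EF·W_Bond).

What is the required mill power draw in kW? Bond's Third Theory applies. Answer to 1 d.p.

P = 8034.6 kW

W_Bond = 10·Wi·(1/√P₈₀ − 1/√F₈₀)
W = 10·9.3·(1/√198 − 1/√3684) = 10·9.3·(0.054591) = 5.0770 kWh/t
Corrected W = EF·W_Bond = 0.97·5.0770 = 4.9247 kWh/t
P_mill = W·ṁ = 4.9247·1631.5 = 8034.6 kW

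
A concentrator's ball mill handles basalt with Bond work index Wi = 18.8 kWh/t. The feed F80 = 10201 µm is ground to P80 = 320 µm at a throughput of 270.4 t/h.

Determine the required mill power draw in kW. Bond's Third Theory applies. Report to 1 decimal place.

W = 10 Wi / √P80 − 10 Wi / √F80
W = 10·18.8·(1/√320 − 1/√10201) = 10·18.8·(0.046001) = 8.6481 kWh/t
P_mill = W·ṁ = 8.6481·270.4 = 2338.5 kW

P = 2338.5 kW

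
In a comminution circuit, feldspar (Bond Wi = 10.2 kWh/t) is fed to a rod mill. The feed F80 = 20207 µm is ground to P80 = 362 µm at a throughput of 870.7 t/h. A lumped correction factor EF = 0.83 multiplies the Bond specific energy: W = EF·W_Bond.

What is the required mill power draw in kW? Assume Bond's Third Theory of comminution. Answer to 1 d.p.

W = 10 Wi (1/√P80 − 1/√F80)  [Bond]
W = 10·10.2·(1/√362 − 1/√20207) = 10·10.2·(0.045524) = 4.6435 kWh/t
Apply correction: 4.6435 × 0.83 = 3.8541 kWh/t
P_mill = W·ṁ = 3.8541·870.7 = 3355.7 kW

P = 3355.7 kW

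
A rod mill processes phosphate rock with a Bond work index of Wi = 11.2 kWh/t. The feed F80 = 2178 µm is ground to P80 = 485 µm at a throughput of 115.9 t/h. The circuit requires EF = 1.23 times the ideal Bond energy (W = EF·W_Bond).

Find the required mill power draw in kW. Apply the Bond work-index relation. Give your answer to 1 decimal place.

W = 10 Wi (1/√P80 − 1/√F80)  [Bond]
W = 10·11.2·(1/√485 − 1/√2178) = 10·11.2·(0.023980) = 2.6858 kWh/t
W_actual = 1.23 × 2.6858 = 3.3035 kWh/t
Power = W × throughput = 3.3035 kWh/t × 115.9 t/h = 382.9 kW

P = 382.9 kW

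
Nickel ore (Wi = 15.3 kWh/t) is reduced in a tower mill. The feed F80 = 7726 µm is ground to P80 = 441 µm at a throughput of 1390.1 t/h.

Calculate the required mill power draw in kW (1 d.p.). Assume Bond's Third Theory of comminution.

W = 10 Wi (1/√P80 − 1/√F80)  [Bond]
W = 10·15.3·(1/√441 − 1/√7726) = 10·15.3·(0.036242) = 5.5451 kWh/t
P = W·T = 5.5451·1390.1 = 7708.2 kW

P = 7708.2 kW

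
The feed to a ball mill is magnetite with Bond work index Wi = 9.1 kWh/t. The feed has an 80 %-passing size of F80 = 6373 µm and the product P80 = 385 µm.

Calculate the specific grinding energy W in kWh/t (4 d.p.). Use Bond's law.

W = 10·Wi·(P80^(-½) − F80^(-½))
1/√385 = 0.050965;  1/√6373 = 0.012526
W = 10·9.1·(0.050965 − 0.012526) = 3.4979 kWh/t

W = 3.4979 kWh/t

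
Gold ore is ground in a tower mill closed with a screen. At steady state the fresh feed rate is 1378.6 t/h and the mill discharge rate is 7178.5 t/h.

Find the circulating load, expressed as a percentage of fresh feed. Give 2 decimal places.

M = F + R at steady state, so:
R = M − F = 7178.5 − 1378.6 = 5799.9 t/h
CL = 100·R/F = 100·5799.9/1378.6 = 420.71 %

CL = 420.71 %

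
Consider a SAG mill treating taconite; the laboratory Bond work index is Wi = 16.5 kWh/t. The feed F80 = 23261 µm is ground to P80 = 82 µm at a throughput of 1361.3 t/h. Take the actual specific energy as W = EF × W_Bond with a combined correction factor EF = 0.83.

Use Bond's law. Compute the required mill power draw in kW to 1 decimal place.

W_Bond = 10·Wi·(1/√P₈₀ − 1/√F₈₀)
W = 10·16.5·(1/√82 − 1/√23261) = 10·16.5·(0.103875) = 17.1393 kWh/t
Corrected W = EF·W_Bond = 0.83·17.1393 = 14.2257 kWh/t
Mill draw = 14.2257 × 1361.3 = 19365.4 kW

P = 19365.4 kW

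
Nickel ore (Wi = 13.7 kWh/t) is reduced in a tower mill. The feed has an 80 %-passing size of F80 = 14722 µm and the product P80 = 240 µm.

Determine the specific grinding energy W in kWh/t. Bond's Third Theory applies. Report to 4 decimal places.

W = 7.7142 kWh/t

W = 10 Wi (1/√P80 − 1/√F80)  [Bond]
1/√240 = 0.064550;  1/√14722 = 0.008242
W = 10·13.7·(0.064550 − 0.008242) = 7.7142 kWh/t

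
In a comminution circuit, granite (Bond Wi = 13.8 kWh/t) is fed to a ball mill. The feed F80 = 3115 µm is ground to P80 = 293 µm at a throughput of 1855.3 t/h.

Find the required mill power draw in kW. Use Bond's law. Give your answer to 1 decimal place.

Bond:  W = 10 Wi (1/√P − 1/√F)
W = 10·13.8·(1/√293 − 1/√3115) = 10·13.8·(0.040503) = 5.5895 kWh/t
P_mill = W·ṁ = 5.5895·1855.3 = 10370.1 kW

P = 10370.1 kW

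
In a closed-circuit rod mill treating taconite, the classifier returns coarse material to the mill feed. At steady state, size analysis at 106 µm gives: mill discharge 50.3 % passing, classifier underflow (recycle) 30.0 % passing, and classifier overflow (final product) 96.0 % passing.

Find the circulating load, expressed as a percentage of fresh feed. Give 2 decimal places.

Two-product formula at 106 µm:
Fd + Rd = Ru + Fo ⇒ R/F = (o−d)/(d−u)
r = (96.0 − 50.3)/(50.3 − 30.0) = 45.7/20.3 = 2.2512
CL = 100·r = 225.12 %

CL = 225.12 %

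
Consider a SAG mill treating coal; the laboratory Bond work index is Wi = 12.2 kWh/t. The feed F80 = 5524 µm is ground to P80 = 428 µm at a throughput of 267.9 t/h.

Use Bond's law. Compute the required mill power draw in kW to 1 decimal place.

P = 1140.1 kW

Bond:  W = 10 Wi (1/√P − 1/√F)
W = 10·12.2·(1/√428 − 1/√5524) = 10·12.2·(0.034882) = 4.2556 kWh/t
Power = W × throughput = 4.2556 kWh/t × 267.9 t/h = 1140.1 kW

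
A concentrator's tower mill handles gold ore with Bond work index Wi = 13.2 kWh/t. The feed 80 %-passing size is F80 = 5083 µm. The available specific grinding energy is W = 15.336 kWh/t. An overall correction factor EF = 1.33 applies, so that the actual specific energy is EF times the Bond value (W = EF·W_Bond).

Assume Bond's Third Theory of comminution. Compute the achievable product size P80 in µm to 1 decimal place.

P80 = 97.3 µm

W_Bond = 10·Wi·(1/√P₈₀ − 1/√F₈₀)
W_Bond = W / EF = 15.336 / 1.33 = 11.5308 kWh/t
P80^(−½) = W_Bond/(10 Wi) + F80^(−½)
  = 11.5308/(10·13.2) + 1/√5083 = 0.087355 + 0.014026 = 0.101381
P80 = (1/0.101381)² = 9.8638² = 97.29 µm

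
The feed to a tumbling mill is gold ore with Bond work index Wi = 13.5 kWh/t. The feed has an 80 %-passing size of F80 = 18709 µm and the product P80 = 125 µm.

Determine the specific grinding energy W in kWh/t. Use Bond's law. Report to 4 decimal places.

W = 11.0878 kWh/t

W = 10 Wi (P80^-0.5 − F80^-0.5)
1/√125 = 0.089443;  1/√18709 = 0.007311
W = 10·13.5·(0.089443 − 0.007311) = 11.0878 kWh/t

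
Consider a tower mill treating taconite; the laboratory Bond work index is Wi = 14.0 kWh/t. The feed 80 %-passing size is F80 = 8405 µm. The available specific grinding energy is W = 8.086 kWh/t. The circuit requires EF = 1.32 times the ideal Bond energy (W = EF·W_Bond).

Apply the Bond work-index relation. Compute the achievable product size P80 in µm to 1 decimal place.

W = 10·Wi·[P80^(−½) − F80^(−½)]
W_Bond = W / EF = 8.086 / 1.32 = 6.1258 kWh/t
⇒ 1/√P80 = W_Bond/(10·Wi) + 1/√F80
  = 6.1258/(10·14.0) + 1/√8405 = 0.043755 + 0.010908 = 0.054663
P80 = (1/0.054663)² = 18.2939² = 334.67 µm

P80 = 334.7 µm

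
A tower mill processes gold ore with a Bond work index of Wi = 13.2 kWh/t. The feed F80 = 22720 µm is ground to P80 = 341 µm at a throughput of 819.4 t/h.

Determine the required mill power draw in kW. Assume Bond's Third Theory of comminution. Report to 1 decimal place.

W = 10 Wi (1/√P80 − 1/√F80)  [Bond]
W = 10·13.2·(1/√341 − 1/√22720) = 10·13.2·(0.047519) = 6.2725 kWh/t
P = W·T = 6.2725·819.4 = 5139.7 kW

P = 5139.7 kW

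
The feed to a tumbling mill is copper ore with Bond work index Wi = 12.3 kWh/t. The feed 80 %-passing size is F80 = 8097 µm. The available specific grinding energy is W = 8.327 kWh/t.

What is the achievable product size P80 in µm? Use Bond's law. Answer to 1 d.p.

P80 = 161.0 µm

W = 10·Wi·[P80^(−½) − F80^(−½)]
⇒ 1/√P80 = W/(10·Wi) + 1/√F80
  = 8.3270/(10·12.3) + 1/√8097 = 0.067699 + 0.011113 = 0.078812
P80 = (1/0.078812)² = 12.6884² = 160.99 µm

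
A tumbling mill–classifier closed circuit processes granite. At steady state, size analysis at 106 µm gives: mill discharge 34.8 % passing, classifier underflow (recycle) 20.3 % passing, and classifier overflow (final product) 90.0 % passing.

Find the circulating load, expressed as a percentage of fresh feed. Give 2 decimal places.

CL = 380.69 %

Mass balance on the −106 µm fraction:
r = (o − d)/(d − u)
r = (90.0 − 34.8)/(34.8 − 20.3) = 55.2/14.5 = 3.8069
CL = 100·r = 380.69 %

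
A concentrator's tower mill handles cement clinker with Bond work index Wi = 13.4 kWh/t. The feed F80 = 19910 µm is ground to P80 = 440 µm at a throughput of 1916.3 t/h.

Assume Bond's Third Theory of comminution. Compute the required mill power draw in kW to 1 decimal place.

P = 10421.9 kW

Bond: W = 10·Wi·(1/√P80 − 1/√F80)
W = 10·13.4·(1/√440 − 1/√19910) = 10·13.4·(0.040586) = 5.4385 kWh/t
P_mill = W·ṁ = 5.4385·1916.3 = 10421.9 kW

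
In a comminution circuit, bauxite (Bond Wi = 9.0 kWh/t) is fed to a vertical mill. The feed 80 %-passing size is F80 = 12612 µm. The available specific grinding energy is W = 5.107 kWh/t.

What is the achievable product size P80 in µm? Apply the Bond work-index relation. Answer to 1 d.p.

P80 = 232.0 µm

W = 10·Wi·[P80^(−½) − F80^(−½)]
⇒ 1/√P80 = W/(10·Wi) + 1/√F80
  = 5.1070/(10·9.0) + 1/√12612 = 0.056744 + 0.008904 = 0.065649
P80 = (1/0.065649)² = 15.2325² = 232.03 µm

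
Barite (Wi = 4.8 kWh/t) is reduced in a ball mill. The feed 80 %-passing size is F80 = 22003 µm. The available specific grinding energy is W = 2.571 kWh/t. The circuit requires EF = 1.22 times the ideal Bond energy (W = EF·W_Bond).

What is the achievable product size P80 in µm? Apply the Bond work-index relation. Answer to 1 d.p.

W = 10·Wi·[P80^(−½) − F80^(−½)]
W_Bond = W / EF = 2.571 / 1.22 = 2.1074 kWh/t
⇒ 1/√P80 = W_Bond/(10 Wi) + 1/√F80
  = 2.1074/(10·4.8) + 1/√22003 = 0.043904 + 0.006742 = 0.050645
P80 = (1/0.050645)² = 19.7452² = 389.87 µm

P80 = 389.9 µm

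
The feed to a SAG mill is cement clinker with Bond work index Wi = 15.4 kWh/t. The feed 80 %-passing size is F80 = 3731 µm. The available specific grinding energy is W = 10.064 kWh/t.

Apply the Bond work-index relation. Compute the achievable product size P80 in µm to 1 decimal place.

Bond:  W = 10 Wi (1/√P − 1/√F)
⇒ 1/√P80 = W/(10 Wi) + 1/√F80
  = 10.0640/(10·15.4) + 1/√3731 = 0.065351 + 0.016371 = 0.081722
P80 = (1/0.081722)² = 12.2366² = 149.73 µm

P80 = 149.7 µm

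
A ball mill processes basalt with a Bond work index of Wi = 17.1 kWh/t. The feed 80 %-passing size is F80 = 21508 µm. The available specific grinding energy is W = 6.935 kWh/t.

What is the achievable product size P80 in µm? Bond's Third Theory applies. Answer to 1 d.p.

P80 = 445.6 µm

Bond:  W = 10 Wi (1/√P − 1/√F)
1/√P80 = 1/√F80 + W/(10·Wi)
  = 6.9350/(10·17.1) + 1/√21508 = 0.040556 + 0.006819 = 0.047374
P80 = (1/0.047374)² = 21.1085² = 445.57 µm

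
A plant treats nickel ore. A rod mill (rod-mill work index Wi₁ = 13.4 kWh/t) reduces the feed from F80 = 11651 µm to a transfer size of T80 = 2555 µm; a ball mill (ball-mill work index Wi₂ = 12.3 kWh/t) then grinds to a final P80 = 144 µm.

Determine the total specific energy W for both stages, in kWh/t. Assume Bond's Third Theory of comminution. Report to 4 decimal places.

W_Bond = 10·Wi·(1/√P₈₀ − 1/√F₈₀)
Stage 1 (11651→2555 µm, Wi₁=13.4): W₁ = 10·13.4·(0.019784 − 0.009264) = 1.4096 kWh/t
Stage 2 (2555→144 µm, Wi₂=12.3): W₂ = 10·12.3·(0.083333 − 0.019784) = 7.8166 kWh/t
W = W₁ + W₂ = 1.4096 + 7.8166 = 9.2262 kWh/t

W = 9.2262 kWh/t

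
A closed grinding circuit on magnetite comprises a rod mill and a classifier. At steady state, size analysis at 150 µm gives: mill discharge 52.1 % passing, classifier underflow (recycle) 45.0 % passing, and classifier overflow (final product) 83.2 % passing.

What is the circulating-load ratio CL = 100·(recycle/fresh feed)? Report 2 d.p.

Mass balance on the −150 µm fraction:
(1+r)d = ru + o → r = (o−d)/(d−u)
r = (83.2 − 52.1)/(52.1 − 45.0) = 31.1/7.1 = 4.3803
CL = 100·r = 438.03 %

CL = 438.03 %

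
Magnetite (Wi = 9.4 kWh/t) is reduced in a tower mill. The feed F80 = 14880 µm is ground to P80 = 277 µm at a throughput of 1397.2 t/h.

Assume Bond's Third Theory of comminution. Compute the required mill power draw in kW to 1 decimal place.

W = 10·Wi·(P80^(-½) − F80^(-½))
W = 10·9.4·(1/√277 − 1/√14880) = 10·9.4·(0.051886) = 4.8773 kWh/t
P = W·T = 4.8773·1397.2 = 6814.6 kW

P = 6814.6 kW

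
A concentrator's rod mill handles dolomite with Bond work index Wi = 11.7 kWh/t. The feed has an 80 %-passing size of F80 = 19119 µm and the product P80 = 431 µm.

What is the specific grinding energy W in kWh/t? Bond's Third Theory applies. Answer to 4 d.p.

W = 4.7895 kWh/t

Bond: W = 10·Wi·(1/√P80 − 1/√F80)
1/√431 = 0.048168;  1/√19119 = 0.007232
W = 10·11.7·(0.048168 − 0.007232) = 4.7895 kWh/t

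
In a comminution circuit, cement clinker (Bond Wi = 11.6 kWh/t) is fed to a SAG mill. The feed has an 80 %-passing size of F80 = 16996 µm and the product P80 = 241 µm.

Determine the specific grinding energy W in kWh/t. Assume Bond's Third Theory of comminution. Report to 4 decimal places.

W = 10 Wi (1/√P80 − 1/√F80)  [Bond]
1/√241 = 0.064416;  1/√16996 = 0.007671
W = 10·11.6·(0.064416 − 0.007671) = 6.5824 kWh/t

W = 6.5824 kWh/t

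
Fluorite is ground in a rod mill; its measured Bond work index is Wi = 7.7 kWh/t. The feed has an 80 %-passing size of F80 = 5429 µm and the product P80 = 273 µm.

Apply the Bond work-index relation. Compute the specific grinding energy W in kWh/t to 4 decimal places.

W = 3.6152 kWh/t

W = 10·Wi·(P80^(-½) − F80^(-½))
1/√273 = 0.060523;  1/√5429 = 0.013572
W = 10·7.7·(0.060523 − 0.013572) = 3.6152 kWh/t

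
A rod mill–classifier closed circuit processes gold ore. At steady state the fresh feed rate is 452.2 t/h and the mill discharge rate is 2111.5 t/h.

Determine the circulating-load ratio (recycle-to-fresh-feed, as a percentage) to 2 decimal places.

Steady state: M = F + R.
R = M − F = 2111.5 − 452.2 = 1659.3 t/h
CL = 100·R/F = 100·1659.3/452.2 = 366.94 %

CL = 366.94 %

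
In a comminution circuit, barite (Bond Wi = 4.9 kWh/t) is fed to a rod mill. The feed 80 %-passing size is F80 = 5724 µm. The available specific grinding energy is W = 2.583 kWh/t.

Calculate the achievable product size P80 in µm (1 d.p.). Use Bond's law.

P80 = 230.0 µm

W_Bond = 10·Wi·(1/√P₈₀ − 1/√F₈₀)
P80^-0.5 = F80^-0.5 + W/(10 Wi)
  = 2.5830/(10·4.9) + 1/√5724 = 0.052714 + 0.013218 = 0.065932
P80 = (1/0.065932)² = 15.1672² = 230.04 µm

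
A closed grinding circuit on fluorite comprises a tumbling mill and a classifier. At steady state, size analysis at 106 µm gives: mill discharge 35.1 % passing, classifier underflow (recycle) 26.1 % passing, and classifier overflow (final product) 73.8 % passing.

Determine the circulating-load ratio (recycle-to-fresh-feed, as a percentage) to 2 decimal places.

Two-product formula at 106 µm:
d + r·d = r·u + o → r(d−u) = o−d
r = (73.8 − 35.1)/(35.1 − 26.1) = 38.7/9.0 = 4.3000
CL = 100·r = 430.00 %

CL = 430.00 %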